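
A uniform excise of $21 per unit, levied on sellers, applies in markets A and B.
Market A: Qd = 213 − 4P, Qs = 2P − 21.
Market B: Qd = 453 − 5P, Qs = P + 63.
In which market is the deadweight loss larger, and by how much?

Market A, by $110.25.

Market A: pre-tax P* = $39, Q* = 57; post-tax Q = 29; deadweight loss = $294.
Market B: pre-tax P* = $65, Q* = 128; post-tax Q = 110.5; deadweight loss = $183.75.
Difference: $294 vs $183.75 → market A is larger by $110.25.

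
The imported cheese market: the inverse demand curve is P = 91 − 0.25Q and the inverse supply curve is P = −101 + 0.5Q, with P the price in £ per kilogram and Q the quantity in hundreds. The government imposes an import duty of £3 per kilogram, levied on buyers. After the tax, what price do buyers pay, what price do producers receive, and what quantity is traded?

Rewrite in direct form: Qd = 364 − 4P and Qs = 2P + 202.
Without the tax, 364 − 4P = 2P + 202 gives 6P = 162, so P* = £27 and Q* = 256.
With the tax collected from buyers, demand (in seller-price terms) shifts: Qd = 364 − 4(P + 3).
Solving gives Q = 252 with buyers paying £28 and producers receiving £25 (the £3 wedge).

Buyers pay £28; producers receive £25; quantity = 252.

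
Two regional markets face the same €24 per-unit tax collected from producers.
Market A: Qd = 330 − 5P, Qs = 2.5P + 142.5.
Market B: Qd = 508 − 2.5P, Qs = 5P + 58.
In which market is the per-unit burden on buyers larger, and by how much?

Market B, by €8.

Market A: pre-tax P* = €25, Q* = 205; post-tax Q = 165; per-unit burden on buyers = €8.
Market B: pre-tax P* = €60, Q* = 358; post-tax Q = 318; per-unit burden on buyers = €16.
Difference: €8 vs €16 → market B is larger by €8.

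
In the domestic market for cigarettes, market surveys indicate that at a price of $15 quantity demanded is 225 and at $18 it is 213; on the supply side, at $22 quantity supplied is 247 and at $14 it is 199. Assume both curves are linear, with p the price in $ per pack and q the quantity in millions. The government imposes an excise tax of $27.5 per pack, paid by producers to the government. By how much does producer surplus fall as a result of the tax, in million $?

Demand slope: (213 − 225)/(18 − 15) = -4, so qd = 285 − 4p.
Supply slope: (199 − 247)/(14 − 22) = 6, so qs = 6p + 115.
Before the tax: set 285 − 4p = 6p + 115 → p* = $17, q* = 217.
With the tax collected from producers, supply shifts: qs = 6(p − 27.5) + 115.
Solving gives q = 151 with buyers paying $33.5 and producers receiving $6 (the $27.5 wedge).
ΔPS is the trapezoid between Q = 151 and Q = 217 of height $11: ½ · (217 + 151) · 11 = $2024.

Producer surplus falls by $2024 million.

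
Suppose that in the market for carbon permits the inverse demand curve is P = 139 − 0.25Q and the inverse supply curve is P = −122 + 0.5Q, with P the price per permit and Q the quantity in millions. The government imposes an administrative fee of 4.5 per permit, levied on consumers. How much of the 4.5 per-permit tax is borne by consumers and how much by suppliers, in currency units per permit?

Inverting to Q(P) form: Qd = 556 − 4P; Qs = 2P + 244.
Before the tax: set 556 − 4P = 2P + 244 → P* = 52, Q* = 348.
With the tax collected from consumers, demand (in seller-price terms) shifts: Qd = 556 − 4(P + 4.5).
New equilibrium: consumers pay 53.5, suppliers receive 49, Q = 342. (Wedge: Pb − Ps = 4.5.)
Burden on consumers: 1.5; on suppliers: 3. (They sum to 4.5.)
The less price-elastic side of the market bears the larger share of a per-unit tax.

Consumers bear 1.5 per permit; suppliers bear 3 per permit.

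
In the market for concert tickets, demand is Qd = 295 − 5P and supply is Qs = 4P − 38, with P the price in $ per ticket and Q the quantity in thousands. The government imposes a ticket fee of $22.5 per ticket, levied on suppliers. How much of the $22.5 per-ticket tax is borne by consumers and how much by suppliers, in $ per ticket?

Consumers bear $10 per ticket; suppliers bear $12.5 per ticket.

Without the tax, 295 − 5P = 4P − 38 gives 9P = 333, so P* = $37 and Q* = 110.
With the tax collected from suppliers, supply shifts: Qs = 4(P − 22.5) − 38.
New equilibrium: consumers pay $47, suppliers receive $24.5, Q = 60. (Wedge: Pb − Ps = 22.5.)
Burden on consumers: $10; on suppliers: $12.5. (They sum to $22.5.)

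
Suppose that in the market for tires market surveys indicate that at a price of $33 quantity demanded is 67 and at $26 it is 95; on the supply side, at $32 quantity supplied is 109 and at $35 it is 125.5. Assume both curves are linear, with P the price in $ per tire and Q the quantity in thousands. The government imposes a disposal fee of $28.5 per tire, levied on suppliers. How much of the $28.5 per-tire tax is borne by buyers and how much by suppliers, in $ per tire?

Demand slope: (95 − 67)/(26 − 33) = -4, so Qd = 199 − 4P.
Supply slope: (125.5 − 109)/(35 − 32) = 5.5, so Qs = 5.5P − 67.
Before the tax: set 199 − 4P = 5.5P − 67 → P* = $28, Q* = 87.
With the tax collected from suppliers, supply shifts: Qs = 5.5(P − 28.5) − 67.
Solving gives Q = 21 with buyers paying $44.5 and suppliers receiving $16 (the $28.5 wedge).
Burden on buyers: $16.5; on suppliers: $12. (They sum to $28.5.)

Buyers bear $16.5 per tire; suppliers bear $12 per tire.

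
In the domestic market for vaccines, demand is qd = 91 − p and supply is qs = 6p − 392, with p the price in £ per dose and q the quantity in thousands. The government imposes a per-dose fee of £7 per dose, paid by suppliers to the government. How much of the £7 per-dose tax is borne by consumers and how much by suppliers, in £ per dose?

Consumers bear £6 per dose; suppliers bear £1 per dose.

Before the tax: set 91 − p = 6p − 392 → p* = £69, q* = 22.
With the tax collected from suppliers, supply shifts: qs = 6(p − 7) − 392.
New equilibrium: consumers pay £75, suppliers receive £68, q = 16. (Wedge: pb − ps = 7.)
Burden on consumers: £6; on suppliers: £1. (They sum to £7.)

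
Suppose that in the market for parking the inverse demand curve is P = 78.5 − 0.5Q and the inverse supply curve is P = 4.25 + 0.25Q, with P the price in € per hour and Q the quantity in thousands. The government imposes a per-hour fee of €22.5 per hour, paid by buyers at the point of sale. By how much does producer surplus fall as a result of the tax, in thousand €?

Producer surplus falls by €630 thousand.

Rewrite in direct form: Qd = 157 − 2P and Qs = 4P − 17.
Without the tax, 157 − 2P = 4P − 17 gives 6P = 174, so P* = €29 and Q* = 99.
With the tax collected from buyers, demand (in seller-price terms) shifts: Qd = 157 − 2(P + 22.5).
New equilibrium: buyers pay €44, suppliers receive €21.5, Q = 69. (Wedge: Pb − Ps = 22.5.)
ΔPS is the trapezoid between Q = 69 and Q = 99 of height €7.5: ½ · (99 + 69) · 7.5 = €630.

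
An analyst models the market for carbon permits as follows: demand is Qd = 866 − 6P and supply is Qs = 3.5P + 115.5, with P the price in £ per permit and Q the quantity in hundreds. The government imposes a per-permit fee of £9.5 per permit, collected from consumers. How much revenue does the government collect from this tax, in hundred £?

Tax revenue = £3524.5 hundred.

Before the tax: set 866 − 6P = 3.5P + 115.5 → P* = £79, Q* = 392.
With the tax collected from consumers, demand (in seller-price terms) shifts: Qd = 866 − 6(P + 9.5).
Solving gives Q = 371 with consumers paying £82.5 and suppliers receiving £73 (the £9.5 wedge).
Revenue = t · Q = 9.5 · 371 = £3524.5.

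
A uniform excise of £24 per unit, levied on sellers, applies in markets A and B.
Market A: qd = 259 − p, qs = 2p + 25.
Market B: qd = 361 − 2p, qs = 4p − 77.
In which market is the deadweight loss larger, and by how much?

Market A: pre-tax p* = £78, q* = 181; post-tax q = 165; deadweight loss = £192.
Market B: pre-tax p* = £73, q* = 215; post-tax q = 183; deadweight loss = £384.
Difference: £192 vs £384 → market B is larger by £192.

Market B, by £192.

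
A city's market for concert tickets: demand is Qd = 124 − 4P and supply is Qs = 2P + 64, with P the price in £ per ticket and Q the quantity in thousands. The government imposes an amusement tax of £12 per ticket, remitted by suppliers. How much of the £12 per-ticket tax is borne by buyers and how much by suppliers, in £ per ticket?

Buyers bear £4 per ticket; suppliers bear £8 per ticket.

Without the tax, 124 − 4P = 2P + 64 gives 6P = 60, so P* = £10 and Q* = 84.
With the tax collected from suppliers, supply shifts: Qs = 2(P − 12) + 64.
Solving gives Q = 68 with buyers paying £14 and suppliers receiving £2 (the £12 wedge).
Burden on buyers: £4; on suppliers: £8. (They sum to £12.)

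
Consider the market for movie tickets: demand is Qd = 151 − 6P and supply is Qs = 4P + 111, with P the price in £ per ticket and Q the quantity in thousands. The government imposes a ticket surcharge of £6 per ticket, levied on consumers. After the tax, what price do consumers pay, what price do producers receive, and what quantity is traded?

Without the tax, 151 − 6P = 4P + 111 gives 10P = 40, so P* = £4 and Q* = 127.
With the tax collected from consumers, demand (in seller-price terms) shifts: Qd = 151 − 6(P + 6).
New equilibrium: consumers pay £6.4, producers receive £0.4, Q = 112.6. (Wedge: Pb − Ps = 6.)
The less price-elastic side of the market bears the larger share of a per-unit tax.

Consumers pay £6.4; producers receive £0.4; quantity = 112.6.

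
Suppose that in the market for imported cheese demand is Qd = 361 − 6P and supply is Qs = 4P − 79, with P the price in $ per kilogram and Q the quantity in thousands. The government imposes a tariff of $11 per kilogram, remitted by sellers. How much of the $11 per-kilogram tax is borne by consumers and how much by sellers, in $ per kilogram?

Consumers bear $4.4 per kilogram; sellers bear $6.6 per kilogram.

Without the tax, 361 − 6P = 4P − 79 gives 10P = 440, so P* = $44 and Q* = 97.
With the tax collected from sellers, supply shifts: Qs = 4(P − 11) − 79.
Solving gives Q = 70.6 with consumers paying $48.4 and sellers receiving $37.4 (the $11 wedge).
Burden on consumers: $4.4; on sellers: $6.6. (They sum to $11.)
The less price-elastic side of the market bears the larger share of a per-unit tax.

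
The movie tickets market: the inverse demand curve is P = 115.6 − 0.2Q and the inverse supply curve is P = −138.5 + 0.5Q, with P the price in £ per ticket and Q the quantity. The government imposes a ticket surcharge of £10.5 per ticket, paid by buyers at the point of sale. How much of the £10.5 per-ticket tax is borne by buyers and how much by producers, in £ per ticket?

Buyers bear £3 per ticket; producers bear £7.5 per ticket.

Rewrite in direct form: Qd = 578 − 5P and Qs = 2P + 277.
Before the tax: set 578 − 5P = 2P + 277 → P* = £43, Q* = 363.
With the tax collected from buyers, demand (in seller-price terms) shifts: Qd = 578 − 5(P + 10.5).
New equilibrium: buyers pay £46, producers receive £35.5, Q = 348. (Wedge: Pb − Ps = 10.5.)
Burden on buyers: £3; on producers: £7.5. (They sum to £10.5.)
The less price-elastic side of the market bears the larger share of a per-unit tax.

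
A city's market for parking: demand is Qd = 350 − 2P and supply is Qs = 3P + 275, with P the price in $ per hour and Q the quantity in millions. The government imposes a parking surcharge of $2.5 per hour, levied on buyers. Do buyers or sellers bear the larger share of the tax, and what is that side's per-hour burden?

Buyers bear the larger share: $1.5 per hour.

Before the tax: set 350 − 2P = 3P + 275 → P* = $15, Q* = 320.
With the tax collected from buyers, demand (in seller-price terms) shifts: Qd = 350 − 2(P + 2.5).
Solving gives Q = 317 with buyers paying $16.5 and sellers receiving $14 (the $2.5 wedge).
Per-hour burden: buyers $1.5, sellers $1.
Buyers take the larger share because demand is less price-elastic here (demand slope 2 vs supply slope 3).
The less price-elastic side of the market bears the larger share of a per-unit tax.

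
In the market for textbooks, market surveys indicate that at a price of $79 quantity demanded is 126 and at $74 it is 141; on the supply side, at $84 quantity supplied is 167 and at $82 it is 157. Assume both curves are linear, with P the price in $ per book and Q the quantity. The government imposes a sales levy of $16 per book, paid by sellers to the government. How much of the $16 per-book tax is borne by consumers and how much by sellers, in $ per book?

Consumers bear $10 per book; sellers bear $6 per book.

Demand slope: (141 − 126)/(74 − 79) = -3, so Qd = 363 − 3P.
Supply slope: (157 − 167)/(82 − 84) = 5, so Qs = 5P − 253.
Without the tax, 363 − 3P = 5P − 253 gives 8P = 616, so P* = $77 and Q* = 132.
With the tax collected from sellers, supply shifts: Qs = 5(P − 16) − 253.
Solving gives Q = 102 with consumers paying $87 and sellers receiving $71 (the $16 wedge).
Burden on consumers: $10; on sellers: $6. (They sum to $16.)
The less price-elastic side of the market bears the larger share of a per-unit tax.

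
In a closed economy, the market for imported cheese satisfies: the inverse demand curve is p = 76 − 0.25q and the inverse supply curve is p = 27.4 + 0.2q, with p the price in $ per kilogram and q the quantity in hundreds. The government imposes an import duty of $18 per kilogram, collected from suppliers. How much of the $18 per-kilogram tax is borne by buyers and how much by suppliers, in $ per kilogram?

Buyers bear $10 per kilogram; suppliers bear $8 per kilogram.

Rewrite in direct form: qd = 304 − 4p and qs = 5p − 137.
Before the tax: set 304 − 4p = 5p − 137 → p* = $49, q* = 108.
With the tax collected from suppliers, supply shifts: qs = 5(p − 18) − 137.
Solving gives q = 68 with buyers paying $59 and suppliers receiving $41 (the $18 wedge).
Burden on buyers: $10; on suppliers: $8. (They sum to $18.)
The less price-elastic side of the market bears the larger share of a per-unit tax.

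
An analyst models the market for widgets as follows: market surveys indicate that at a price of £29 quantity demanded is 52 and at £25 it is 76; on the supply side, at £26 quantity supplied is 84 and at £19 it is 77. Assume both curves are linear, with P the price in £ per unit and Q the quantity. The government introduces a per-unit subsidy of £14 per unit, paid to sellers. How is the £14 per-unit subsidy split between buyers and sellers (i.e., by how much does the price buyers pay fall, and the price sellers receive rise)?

Demand slope: (76 − 52)/(25 − 29) = -6, so Qd = 226 − 6P.
Supply slope: (77 − 84)/(19 − 26) = 1, so Qs = P + 58.
Before the subsidy: set 226 − 6P = P + 58 → P* = £24, Q* = 82.
With a per-unit subsidy paid to sellers, each receives P + 14 per unit sold, so supply becomes Qs = (P + 14) + 58.
New equilibrium: buyers pay £22, sellers receive £36, Q = 94. (Wedge: Pb − Ps = −14.)
Gain to buyers: £2; to sellers: £12. (They sum to £14.)

Buyers gain £2 per unit; sellers gain £12 per unit.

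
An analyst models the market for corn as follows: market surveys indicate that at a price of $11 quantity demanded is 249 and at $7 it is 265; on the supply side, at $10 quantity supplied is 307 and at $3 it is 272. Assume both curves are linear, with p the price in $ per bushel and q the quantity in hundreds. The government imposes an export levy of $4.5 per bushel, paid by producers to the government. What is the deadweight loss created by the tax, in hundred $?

Demand slope: (265 − 249)/(7 − 11) = -4, so qd = 293 − 4p.
Supply slope: (272 − 307)/(3 − 10) = 5, so qs = 5p + 257.
Before the tax: set 293 − 4p = 5p + 257 → p* = $4, q* = 277.
With the tax collected from producers, supply shifts: qs = 5(p − 4.5) + 257.
New equilibrium: buyers pay $6.5, producers receive $2, q = 267. (Wedge: pb − ps = 4.5.)
Quantity falls by |ΔQ| = |277 − 267| = 10.
DWL = ½ · t · |ΔQ| = ½ · 4.5 · 10 = $22.5.

Deadweight loss = $22.5 hundred.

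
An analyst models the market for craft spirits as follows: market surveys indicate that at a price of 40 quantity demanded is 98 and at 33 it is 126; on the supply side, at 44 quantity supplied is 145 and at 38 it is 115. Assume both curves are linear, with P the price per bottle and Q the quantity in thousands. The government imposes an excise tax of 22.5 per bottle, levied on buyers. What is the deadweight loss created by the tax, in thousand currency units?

Demand slope: (126 − 98)/(33 − 40) = -4, so Qd = 258 − 4P.
Supply slope: (115 − 145)/(38 − 44) = 5, so Qs = 5P − 75.
Without the tax, 258 − 4P = 5P − 75 gives 9P = 333, so P* = 37 and Q* = 110.
With the tax collected from buyers, demand (in seller-price terms) shifts: Qd = 258 − 4(P + 22.5).
Solving gives Q = 60 with buyers paying 49.5 and suppliers receiving 27 (the 22.5 wedge).
Quantity falls by |ΔQ| = |110 − 60| = 50.
DWL = ½ · t · |ΔQ| = ½ · 22.5 · 50 = 562.5.

Deadweight loss = 562.5 thousand.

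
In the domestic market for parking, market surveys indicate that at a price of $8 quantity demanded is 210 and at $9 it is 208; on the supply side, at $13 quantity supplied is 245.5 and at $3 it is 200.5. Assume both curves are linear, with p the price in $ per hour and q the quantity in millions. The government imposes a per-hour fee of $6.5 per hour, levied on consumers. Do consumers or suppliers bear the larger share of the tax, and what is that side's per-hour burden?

Consumers bear the larger share: $4.5 per hour.

Demand slope: (208 − 210)/(9 − 8) = -2, so qd = 226 − 2p.
Supply slope: (200.5 − 245.5)/(3 − 13) = 4.5, so qs = 4.5p + 187.
Before the tax: set 226 − 2p = 4.5p + 187 → p* = $6, q* = 214.
With the tax collected from consumers, demand (in seller-price terms) shifts: qd = 226 − 2(p + 6.5).
Solving gives q = 205 with consumers paying $10.5 and suppliers receiving $4 (the $6.5 wedge).
Per-hour burden: consumers $4.5, suppliers $2.
Consumers take the larger share because demand is less price-elastic here (demand slope 2 vs supply slope 4.5).
The less price-elastic side of the market bears the larger share of a per-unit tax.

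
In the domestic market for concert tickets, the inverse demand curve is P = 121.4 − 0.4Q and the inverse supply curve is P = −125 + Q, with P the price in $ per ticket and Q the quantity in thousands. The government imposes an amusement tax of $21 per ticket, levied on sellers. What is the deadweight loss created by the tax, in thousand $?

Rewrite in direct form: Qd = 303.5 − 2.5P and Qs = P + 125.
Before the tax: set 303.5 − 2.5P = P + 125 → P* = $51, Q* = 176.
With the tax collected from sellers, supply shifts: Qs = (P − 21) + 125.
New equilibrium: buyers pay $57, sellers receive $36, Q = 161. (Wedge: Pb − Ps = 21.)
Quantity falls by |ΔQ| = |176 − 161| = 15.
DWL = ½ · t · |ΔQ| = ½ · 21 · 15 = $157.5.

Deadweight loss = $157.5 thousand.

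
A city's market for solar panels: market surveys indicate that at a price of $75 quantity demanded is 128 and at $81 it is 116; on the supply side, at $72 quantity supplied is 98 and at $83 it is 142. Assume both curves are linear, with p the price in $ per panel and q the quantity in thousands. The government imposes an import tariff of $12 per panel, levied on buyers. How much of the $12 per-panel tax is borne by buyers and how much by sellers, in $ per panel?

Demand slope: (116 − 128)/(81 − 75) = -2, so qd = 278 − 2p.
Supply slope: (142 − 98)/(83 − 72) = 4, so qs = 4p − 190.
Before the tax: set 278 − 2p = 4p − 190 → p* = $78, q* = 122.
With the tax collected from buyers, demand (in seller-price terms) shifts: qd = 278 − 2(p + 12).
Solving gives q = 106 with buyers paying $86 and sellers receiving $74 (the $12 wedge).
Burden on buyers: $8; on sellers: $4. (They sum to $12.)

Buyers bear $8 per panel; sellers bear $4 per panel.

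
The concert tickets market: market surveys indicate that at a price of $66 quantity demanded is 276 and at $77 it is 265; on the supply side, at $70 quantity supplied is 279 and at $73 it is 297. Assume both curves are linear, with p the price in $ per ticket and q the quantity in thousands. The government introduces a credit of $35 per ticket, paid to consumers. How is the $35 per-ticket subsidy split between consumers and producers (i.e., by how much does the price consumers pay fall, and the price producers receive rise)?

Demand slope: (265 − 276)/(77 − 66) = -1, so qd = 342 − p.
Supply slope: (297 − 279)/(73 − 70) = 6, so qs = 6p − 141.
Before the subsidy: set 342 − p = 6p − 141 → p* = $69, q* = 273.
With a per-unit subsidy paid to consumers, each effectively pays p − 35, so demand becomes qd = 342 − (p − 35).
New equilibrium: consumers pay $39, producers receive $74, q = 303. (Wedge: pb − ps = −35.)
Gain to consumers: $30; to producers: $5. (They sum to $35.)

Consumers gain $30 per ticket; producers gain $5 per ticket.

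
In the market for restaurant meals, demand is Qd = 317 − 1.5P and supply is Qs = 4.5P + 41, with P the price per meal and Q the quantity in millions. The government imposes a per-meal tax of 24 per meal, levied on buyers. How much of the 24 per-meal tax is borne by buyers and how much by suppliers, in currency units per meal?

Before the tax: set 317 − 1.5P = 4.5P + 41 → P* = 46, Q* = 248.
With the tax collected from buyers, demand (in seller-price terms) shifts: Qd = 317 − 1.5(P + 24).
New equilibrium: buyers pay 64, suppliers receive 40, Q = 221. (Wedge: Pb − Ps = 24.)
Burden on buyers: 18; on suppliers: 6. (They sum to 24.)
The less price-elastic side of the market bears the larger share of a per-unit tax.

Buyers bear 18 per meal; suppliers bear 6 per meal.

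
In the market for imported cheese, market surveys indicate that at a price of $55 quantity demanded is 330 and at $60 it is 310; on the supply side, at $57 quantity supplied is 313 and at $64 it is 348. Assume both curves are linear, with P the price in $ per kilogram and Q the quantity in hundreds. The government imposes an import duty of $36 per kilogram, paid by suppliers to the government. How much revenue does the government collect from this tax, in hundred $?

Tax revenue = $8568 hundred.

Demand slope: (310 − 330)/(60 − 55) = -4, so Qd = 550 − 4P.
Supply slope: (348 − 313)/(64 − 57) = 5, so Qs = 5P + 28.
Without the tax, 550 − 4P = 5P + 28 gives 9P = 522, so P* = $58 and Q* = 318.
With the tax collected from suppliers, supply shifts: Qs = 5(P − 36) + 28.
Solving gives Q = 238 with buyers paying $78 and suppliers receiving $42 (the $36 wedge).
Revenue = t · Q = 36 · 238 = $8568.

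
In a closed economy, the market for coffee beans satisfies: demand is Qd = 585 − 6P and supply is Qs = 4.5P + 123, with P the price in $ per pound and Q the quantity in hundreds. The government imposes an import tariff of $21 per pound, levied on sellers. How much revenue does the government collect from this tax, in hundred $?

Without the tax, 585 − 6P = 4.5P + 123 gives 10.5P = 462, so P* = $44 and Q* = 321.
With the tax collected from sellers, supply shifts: Qs = 4.5(P − 21) + 123.
New equilibrium: consumers pay $53, sellers receive $32, Q = 267. (Wedge: Pb − Ps = 21.)
Revenue = t · Q = 21 · 267 = $5607.

Tax revenue = $5607 hundred.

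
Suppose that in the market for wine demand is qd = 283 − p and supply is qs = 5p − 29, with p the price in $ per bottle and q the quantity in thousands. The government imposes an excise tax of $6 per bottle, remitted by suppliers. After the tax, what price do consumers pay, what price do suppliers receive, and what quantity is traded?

Without the tax, 283 − p = 5p − 29 gives 6p = 312, so p* = $52 and q* = 231.
With the tax collected from suppliers, supply shifts: qs = 5(p − 6) − 29.
Solving gives q = 226 with consumers paying $57 and suppliers receiving $51 (the $6 wedge).

Consumers pay $57; suppliers receive $51; quantity = 226.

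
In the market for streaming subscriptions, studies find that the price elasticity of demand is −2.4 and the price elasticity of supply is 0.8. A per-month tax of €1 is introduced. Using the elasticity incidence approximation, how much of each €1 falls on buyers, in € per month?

Incidence ratio: buyers' share ≈ εs / (εs + |εd|) = 0.8 / (0.8 + 2.4) = 0.25.
So buyers bear ≈ 0.25 × €1 = €0.25; producers bear €0.75.

Buyers bear ≈ €0.25 per month.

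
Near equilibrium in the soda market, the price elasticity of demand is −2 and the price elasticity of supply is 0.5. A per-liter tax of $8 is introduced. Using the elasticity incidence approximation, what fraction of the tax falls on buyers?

Buyers' share ≈ 0.2.

Incidence ratio: buyers' share ≈ εs / (εs + |εd|) = 0.5 / (0.5 + 2) = 0.2.
Supply is the less elastic side, so buyers bear the smaller share.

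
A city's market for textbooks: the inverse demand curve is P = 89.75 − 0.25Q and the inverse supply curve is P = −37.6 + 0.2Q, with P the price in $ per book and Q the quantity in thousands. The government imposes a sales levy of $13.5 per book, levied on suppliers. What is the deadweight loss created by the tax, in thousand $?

Rewrite in direct form: Qd = 359 − 4P and Qs = 5P + 188.
Without the tax, 359 − 4P = 5P + 188 gives 9P = 171, so P* = $19 and Q* = 283.
With the tax collected from suppliers, supply shifts: Qs = 5(P − 13.5) + 188.
New equilibrium: consumers pay $26.5, suppliers receive $13, Q = 253. (Wedge: Pb − Ps = 13.5.)
Quantity falls by |ΔQ| = |283 − 253| = 30.
DWL = ½ · t · |ΔQ| = ½ · 13.5 · 30 = $202.5.

Deadweight loss = $202.5 thousand.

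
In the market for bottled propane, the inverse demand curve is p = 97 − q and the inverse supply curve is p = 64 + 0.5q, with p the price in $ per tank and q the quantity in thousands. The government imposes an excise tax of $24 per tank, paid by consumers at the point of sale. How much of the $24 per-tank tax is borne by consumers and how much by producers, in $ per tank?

Rewrite in direct form: qd = 97 − p and qs = 2p − 128.
Before the tax: set 97 − p = 2p − 128 → p* = $75, q* = 22.
With the tax collected from consumers, demand (in seller-price terms) shifts: qd = 97 − (p + 24).
Solving gives q = 6 with consumers paying $91 and producers receiving $67 (the $24 wedge).
Burden on consumers: $16; on producers: $8. (They sum to $24.)

Consumers bear $16 per tank; producers bear $8 per tank.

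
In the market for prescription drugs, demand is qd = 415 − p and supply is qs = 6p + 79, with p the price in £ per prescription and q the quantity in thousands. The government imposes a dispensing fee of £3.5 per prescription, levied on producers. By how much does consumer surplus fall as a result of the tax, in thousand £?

Before the tax: set 415 − p = 6p + 79 → p* = £48, q* = 367.
With the tax collected from producers, supply shifts: qs = 6(p − 3.5) + 79.
Solving gives q = 364 with buyers paying £51 and producers receiving £47.5 (the £3.5 wedge).
ΔCS is the trapezoid between Q = 364 and Q = 367 of height £3: ½ · (367 + 364) · 3 = £1096.5.

Consumer surplus falls by £1096.5 thousand.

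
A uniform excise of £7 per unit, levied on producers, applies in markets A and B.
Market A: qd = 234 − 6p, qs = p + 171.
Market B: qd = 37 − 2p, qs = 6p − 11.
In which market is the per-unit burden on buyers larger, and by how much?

Market B, by £4.25.

Market A: pre-tax p* = £9, q* = 180; post-tax q = 174; per-unit burden on buyers = £1.
Market B: pre-tax p* = £6, q* = 25; post-tax q = 14.5; per-unit burden on buyers = £5.25.
Difference: £1 vs £5.25 → market B is larger by £4.25.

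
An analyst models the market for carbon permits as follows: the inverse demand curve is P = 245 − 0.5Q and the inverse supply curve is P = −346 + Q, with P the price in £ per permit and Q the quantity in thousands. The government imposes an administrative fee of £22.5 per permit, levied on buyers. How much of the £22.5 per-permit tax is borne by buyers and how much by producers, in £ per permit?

Buyers bear £7.5 per permit; producers bear £15 per permit.

Inverting to Q(P) form: Qd = 490 − 2P; Qs = P + 346.
Without the tax, 490 − 2P = P + 346 gives 3P = 144, so P* = £48 and Q* = 394.
With the tax collected from buyers, demand (in seller-price terms) shifts: Qd = 490 − 2(P + 22.5).
New equilibrium: buyers pay £55.5, producers receive £33, Q = 379. (Wedge: Pb − Ps = 22.5.)
Burden on buyers: £7.5; on producers: £15. (They sum to £22.5.)
The less price-elastic side of the market bears the larger share of a per-unit tax.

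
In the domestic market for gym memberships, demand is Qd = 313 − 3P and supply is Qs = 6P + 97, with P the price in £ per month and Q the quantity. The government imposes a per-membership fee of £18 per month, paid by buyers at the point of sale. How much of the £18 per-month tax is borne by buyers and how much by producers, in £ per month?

Buyers bear £12 per month; producers bear £6 per month.

Without the tax, 313 − 3P = 6P + 97 gives 9P = 216, so P* = £24 and Q* = 241.
With the tax collected from buyers, demand (in seller-price terms) shifts: Qd = 313 − 3(P + 18).
New equilibrium: buyers pay £36, producers receive £18, Q = 205. (Wedge: Pb − Ps = 18.)
Burden on buyers: £12; on producers: £6. (They sum to £18.)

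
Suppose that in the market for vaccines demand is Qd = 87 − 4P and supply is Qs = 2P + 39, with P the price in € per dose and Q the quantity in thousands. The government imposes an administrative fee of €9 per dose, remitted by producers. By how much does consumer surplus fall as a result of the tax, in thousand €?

Before the tax: set 87 − 4P = 2P + 39 → P* = €8, Q* = 55.
With the tax collected from producers, supply shifts: Qs = 2(P − 9) + 39.
New equilibrium: consumers pay €11, producers receive €2, Q = 43. (Wedge: Pb − Ps = 9.)
ΔCS is the trapezoid between Q = 43 and Q = 55 of height €3: ½ · (55 + 43) · 3 = €147.

Consumer surplus falls by €147 thousand.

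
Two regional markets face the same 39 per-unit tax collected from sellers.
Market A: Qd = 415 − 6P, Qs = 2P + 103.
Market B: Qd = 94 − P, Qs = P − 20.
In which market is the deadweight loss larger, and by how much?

Market A: pre-tax P* = 39, Q* = 181; post-tax Q = 122.5; deadweight loss = 1140.75.
Market B: pre-tax P* = 57, Q* = 37; post-tax Q = 17.5; deadweight loss = 380.25.
Difference: 1140.75 vs 380.25 → market A is larger by 760.5.

Market A, by 760.5.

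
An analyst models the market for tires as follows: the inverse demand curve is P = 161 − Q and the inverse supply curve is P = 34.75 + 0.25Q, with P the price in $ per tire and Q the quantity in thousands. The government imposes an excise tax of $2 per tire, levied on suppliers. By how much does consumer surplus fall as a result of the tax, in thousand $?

Rewrite in direct form: Qd = 161 − P and Qs = 4P − 139.
Without the tax, 161 − P = 4P − 139 gives 5P = 300, so P* = $60 and Q* = 101.
With the tax collected from suppliers, supply shifts: Qs = 4(P − 2) − 139.
New equilibrium: buyers pay $61.6, suppliers receive $59.6, Q = 99.4. (Wedge: Pb − Ps = 2.)
ΔCS is the trapezoid between Q = 99.4 and Q = 101 of height $1.6: ½ · (101 + 99.4) · 1.6 = $160.32.

Consumer surplus falls by $160.32 thousand.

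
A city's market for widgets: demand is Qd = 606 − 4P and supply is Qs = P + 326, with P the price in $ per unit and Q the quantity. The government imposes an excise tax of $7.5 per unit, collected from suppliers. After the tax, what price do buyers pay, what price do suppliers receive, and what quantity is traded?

Buyers pay $57.5; suppliers receive $50; quantity = 376.

Before the tax: set 606 − 4P = P + 326 → P* = $56, Q* = 382.
With the tax collected from suppliers, supply shifts: Qs = (P − 7.5) + 326.
New equilibrium: buyers pay $57.5, suppliers receive $50, Q = 376. (Wedge: Pb − Ps = 7.5.)
The less price-elastic side of the market bears the larger share of a per-unit tax.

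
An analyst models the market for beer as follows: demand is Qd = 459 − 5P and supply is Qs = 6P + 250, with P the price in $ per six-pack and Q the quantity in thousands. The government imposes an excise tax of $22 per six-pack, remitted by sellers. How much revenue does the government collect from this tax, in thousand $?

Without the tax, 459 − 5P = 6P + 250 gives 11P = 209, so P* = $19 and Q* = 364.
With the tax collected from sellers, supply shifts: Qs = 6(P − 22) + 250.
Solving gives Q = 304 with buyers paying $31 and sellers receiving $9 (the $22 wedge).
Revenue = t · Q = 22 · 304 = $6688.

Tax revenue = $6688 thousand.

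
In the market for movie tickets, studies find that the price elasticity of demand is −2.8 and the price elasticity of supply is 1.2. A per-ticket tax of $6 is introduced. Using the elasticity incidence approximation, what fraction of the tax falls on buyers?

Buyers' share ≈ 0.3.

Incidence ratio: buyers' share ≈ εs / (εs + |εd|) = 1.2 / (1.2 + 2.8) = 0.3.
Supply is the less elastic side, so buyers bear the smaller share.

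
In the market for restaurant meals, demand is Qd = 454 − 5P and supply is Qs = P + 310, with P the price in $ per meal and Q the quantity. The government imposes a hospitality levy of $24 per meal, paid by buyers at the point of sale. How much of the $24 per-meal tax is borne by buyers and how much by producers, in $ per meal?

Buyers bear $4 per meal; producers bear $20 per meal.

Before the tax: set 454 − 5P = P + 310 → P* = $24, Q* = 334.
With the tax collected from buyers, demand (in seller-price terms) shifts: Qd = 454 − 5(P + 24).
Solving gives Q = 314 with buyers paying $28 and producers receiving $4 (the $24 wedge).
Burden on buyers: $4; on producers: $20. (They sum to $24.)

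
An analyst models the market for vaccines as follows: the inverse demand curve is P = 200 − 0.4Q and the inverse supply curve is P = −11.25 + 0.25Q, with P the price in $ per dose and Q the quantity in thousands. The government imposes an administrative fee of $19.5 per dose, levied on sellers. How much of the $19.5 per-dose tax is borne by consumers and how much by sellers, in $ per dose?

Consumers bear $12 per dose; sellers bear $7.5 per dose.

Rewrite in direct form: Qd = 500 − 2.5P and Qs = 4P + 45.
Without the tax, 500 − 2.5P = 4P + 45 gives 6.5P = 455, so P* = $70 and Q* = 325.
With the tax collected from sellers, supply shifts: Qs = 4(P − 19.5) + 45.
Solving gives Q = 295 with consumers paying $82 and sellers receiving $62.5 (the $19.5 wedge).
Burden on consumers: $12; on sellers: $7.5. (They sum to $19.5.)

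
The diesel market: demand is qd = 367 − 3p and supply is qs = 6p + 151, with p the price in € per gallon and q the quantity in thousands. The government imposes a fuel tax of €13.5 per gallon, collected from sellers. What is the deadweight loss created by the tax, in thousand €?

Deadweight loss = €182.25 thousand.

Without the tax, 367 − 3p = 6p + 151 gives 9p = 216, so p* = €24 and q* = 295.
With the tax collected from sellers, supply shifts: qs = 6(p − 13.5) + 151.
Solving gives q = 268 with buyers paying €33 and sellers receiving €19.5 (the €13.5 wedge).
Quantity falls by |ΔQ| = |295 − 268| = 27.
DWL = ½ · t · |ΔQ| = ½ · 13.5 · 27 = €182.25.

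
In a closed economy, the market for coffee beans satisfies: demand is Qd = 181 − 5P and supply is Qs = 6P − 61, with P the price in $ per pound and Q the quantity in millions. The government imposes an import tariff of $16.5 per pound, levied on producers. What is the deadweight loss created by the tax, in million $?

Deadweight loss = $371.25 million.

Before the tax: set 181 − 5P = 6P − 61 → P* = $22, Q* = 71.
With the tax collected from producers, supply shifts: Qs = 6(P − 16.5) − 61.
New equilibrium: consumers pay $31, producers receive $14.5, Q = 26. (Wedge: Pb − Ps = 16.5.)
Quantity falls by |ΔQ| = |71 − 26| = 45.
DWL = ½ · t · |ΔQ| = ½ · 16.5 · 45 = $371.25.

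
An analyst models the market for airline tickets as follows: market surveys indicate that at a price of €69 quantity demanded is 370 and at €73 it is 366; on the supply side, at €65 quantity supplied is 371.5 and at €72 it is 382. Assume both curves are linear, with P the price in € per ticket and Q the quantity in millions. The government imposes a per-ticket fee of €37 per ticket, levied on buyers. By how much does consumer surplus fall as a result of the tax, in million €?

Consumer surplus falls by €8034.18 million.

Demand slope: (366 − 370)/(73 − 69) = -1, so Qd = 439 − P.
Supply slope: (382 − 371.5)/(72 − 65) = 1.5, so Qs = 1.5P + 274.
Before the tax: set 439 − P = 1.5P + 274 → P* = €66, Q* = 373.
With the tax collected from buyers, demand (in seller-price terms) shifts: Qd = 439 − (P + 37).
Solving gives Q = 350.8 with buyers paying €88.2 and producers receiving €51.2 (the €37 wedge).
ΔCS is the trapezoid between Q = 350.8 and Q = 373 of height €22.2: ½ · (373 + 350.8) · 22.2 = €8034.18.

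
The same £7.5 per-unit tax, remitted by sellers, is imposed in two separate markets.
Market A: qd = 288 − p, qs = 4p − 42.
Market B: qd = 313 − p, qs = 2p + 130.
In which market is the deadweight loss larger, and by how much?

Market A, by £3.75.

Market A: pre-tax p* = £66, q* = 222; post-tax q = 216; deadweight loss = £22.5.
Market B: pre-tax p* = £61, q* = 252; post-tax q = 247; deadweight loss = £18.75.
Difference: £22.5 vs £18.75 → market A is larger by £3.75.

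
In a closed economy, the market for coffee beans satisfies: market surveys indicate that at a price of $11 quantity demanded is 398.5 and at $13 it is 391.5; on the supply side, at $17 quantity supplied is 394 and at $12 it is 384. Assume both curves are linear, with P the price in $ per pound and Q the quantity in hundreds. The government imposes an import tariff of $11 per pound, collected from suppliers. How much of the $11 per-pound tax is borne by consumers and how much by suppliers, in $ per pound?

Demand slope: (391.5 − 398.5)/(13 − 11) = -3.5, so Qd = 437 − 3.5P.
Supply slope: (384 − 394)/(12 − 17) = 2, so Qs = 2P + 360.
Without the tax, 437 − 3.5P = 2P + 360 gives 5.5P = 77, so P* = $14 and Q* = 388.
With the tax collected from suppliers, supply shifts: Qs = 2(P − 11) + 360.
Solving gives Q = 374 with consumers paying $18 and suppliers receiving $7 (the $11 wedge).
Burden on consumers: $4; on suppliers: $7. (They sum to $11.)
The less price-elastic side of the market bears the larger share of a per-unit tax.

Consumers bear $4 per pound; suppliers bear $7 per pound.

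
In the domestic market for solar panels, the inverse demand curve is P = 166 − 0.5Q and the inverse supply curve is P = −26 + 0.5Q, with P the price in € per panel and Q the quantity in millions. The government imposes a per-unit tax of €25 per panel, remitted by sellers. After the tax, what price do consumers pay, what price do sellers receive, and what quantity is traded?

Rewrite in direct form: Qd = 332 − 2P and Qs = 2P + 52.
Before the tax: set 332 − 2P = 2P + 52 → P* = €70, Q* = 192.
With the tax collected from sellers, supply shifts: Qs = 2(P − 25) + 52.
New equilibrium: consumers pay €82.5, sellers receive €57.5, Q = 167. (Wedge: Pb − Ps = 25.)
The less price-elastic side of the market bears the larger share of a per-unit tax.

Consumers pay €82.5; sellers receive €57.5; quantity = 167.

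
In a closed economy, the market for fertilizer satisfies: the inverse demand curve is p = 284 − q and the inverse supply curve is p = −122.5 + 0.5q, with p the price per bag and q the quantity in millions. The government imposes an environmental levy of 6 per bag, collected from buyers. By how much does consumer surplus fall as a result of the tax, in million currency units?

Consumer surplus falls by 1076 million.

Rewrite in direct form: qd = 284 − p and qs = 2p + 245.
Before the tax: set 284 − p = 2p + 245 → p* = 13, q* = 271.
With the tax collected from buyers, demand (in seller-price terms) shifts: qd = 284 − (p + 6).
Solving gives q = 267 with buyers paying 17 and producers receiving 11 (the 6 wedge).
ΔCS is the trapezoid between Q = 267 and Q = 271 of height 4: ½ · (271 + 267) · 4 = 1076.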